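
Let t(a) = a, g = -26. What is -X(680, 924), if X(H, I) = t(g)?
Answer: 26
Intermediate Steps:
X(H, I) = -26
-X(680, 924) = -1*(-26) = 26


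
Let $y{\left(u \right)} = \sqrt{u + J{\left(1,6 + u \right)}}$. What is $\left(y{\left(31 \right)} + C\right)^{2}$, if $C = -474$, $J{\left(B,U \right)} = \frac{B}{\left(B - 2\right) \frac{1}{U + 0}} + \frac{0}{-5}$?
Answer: $\left(474 - i \sqrt{6}\right)^{2} \approx 2.2467 \cdot 10^{5} - 2322.0 i$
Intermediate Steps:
$J{\left(B,U \right)} = \frac{B U}{-2 + B}$ ($J{\left(B,U \right)} = \frac{B}{\left(-2 + B\right) \frac{1}{U}} + 0 \left(- \frac{1}{5}\right) = \frac{B}{\frac{1}{U} \left(-2 + B\right)} + 0 = B \frac{U}{-2 + B} + 0 = \frac{B U}{-2 + B} + 0 = \frac{B U}{-2 + B}$)
$y{\left(u \right)} = i \sqrt{6}$ ($y{\left(u \right)} = \sqrt{u + 1 \left(6 + u\right) \frac{1}{-2 + 1}} = \sqrt{u + 1 \left(6 + u\right) \frac{1}{-1}} = \sqrt{u + 1 \left(6 + u\right) \left(-1\right)} = \sqrt{u - \left(6 + u\right)} = \sqrt{-6} = i \sqrt{6}$)
$\left(y{\left(31 \right)} + C\right)^{2} = \left(i \sqrt{6} - 474\right)^{2} = \left(-474 + i \sqrt{6}\right)^{2}$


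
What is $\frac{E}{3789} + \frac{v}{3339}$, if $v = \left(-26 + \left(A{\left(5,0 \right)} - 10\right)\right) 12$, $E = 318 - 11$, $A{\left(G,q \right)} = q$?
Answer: $- \frac{67975}{1405719} \approx -0.048356$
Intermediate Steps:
$E = 307$
$v = -432$ ($v = \left(-26 + \left(0 - 10\right)\right) 12 = \left(-26 - 10\right) 12 = \left(-36\right) 12 = -432$)
$\frac{E}{3789} + \frac{v}{3339} = \frac{307}{3789} - \frac{432}{3339} = 307 \cdot \frac{1}{3789} - \frac{48}{371} = \frac{307}{3789} - \frac{48}{371} = - \frac{67975}{1405719}$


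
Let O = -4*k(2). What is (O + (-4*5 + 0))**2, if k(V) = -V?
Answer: 144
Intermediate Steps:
O = 8 (O = -(-4)*2 = -4*(-2) = 8)
(O + (-4*5 + 0))**2 = (8 + (-4*5 + 0))**2 = (8 + (-20 + 0))**2 = (8 - 20)**2 = (-12)**2 = 144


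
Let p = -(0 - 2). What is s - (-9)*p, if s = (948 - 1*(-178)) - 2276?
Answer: -1132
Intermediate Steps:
p = 2 (p = -1*(-2) = 2)
s = -1150 (s = (948 + 178) - 2276 = 1126 - 2276 = -1150)
s - (-9)*p = -1150 - (-9)*2 = -1150 - 1*(-18) = -1150 + 18 = -1132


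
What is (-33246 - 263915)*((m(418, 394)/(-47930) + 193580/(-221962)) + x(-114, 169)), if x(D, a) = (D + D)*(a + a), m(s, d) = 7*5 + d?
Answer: 121816014512560722709/5319319330 ≈ 2.2901e+10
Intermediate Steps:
m(s, d) = 35 + d
x(D, a) = 4*D*a (x(D, a) = (2*D)*(2*a) = 4*D*a)
(-33246 - 263915)*((m(418, 394)/(-47930) + 193580/(-221962)) + x(-114, 169)) = (-33246 - 263915)*(((35 + 394)/(-47930) + 193580/(-221962)) + 4*(-114)*169) = -297161*((429*(-1/47930) + 193580*(-1/221962)) - 77064) = -297161*((-429/47930 - 96790/110981) - 77064) = -297161*(-4686755549/5319319330 - 77064) = -297161*(-409932711602669/5319319330) = 121816014512560722709/5319319330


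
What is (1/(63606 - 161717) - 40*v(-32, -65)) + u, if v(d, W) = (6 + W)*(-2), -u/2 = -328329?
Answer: 63962289117/98111 ≈ 6.5194e+5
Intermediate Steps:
u = 656658 (u = -2*(-328329) = 656658)
v(d, W) = -12 - 2*W
(1/(63606 - 161717) - 40*v(-32, -65)) + u = (1/(63606 - 161717) - 40*(-12 - 2*(-65))) + 656658 = (1/(-98111) - 40*(-12 + 130)) + 656658 = (-1/98111 - 40*118) + 656658 = (-1/98111 - 4720) + 656658 = -463083921/98111 + 656658 = 63962289117/98111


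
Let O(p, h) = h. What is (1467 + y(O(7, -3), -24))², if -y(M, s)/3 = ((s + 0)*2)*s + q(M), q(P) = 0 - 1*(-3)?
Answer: 3992004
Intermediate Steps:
q(P) = 3 (q(P) = 0 + 3 = 3)
y(M, s) = -9 - 6*s² (y(M, s) = -3*(((s + 0)*2)*s + 3) = -3*((s*2)*s + 3) = -3*((2*s)*s + 3) = -3*(2*s² + 3) = -3*(3 + 2*s²) = -9 - 6*s²)
(1467 + y(O(7, -3), -24))² = (1467 + (-9 - 6*(-24)²))² = (1467 + (-9 - 6*576))² = (1467 + (-9 - 3456))² = (1467 - 3465)² = (-1998)² = 3992004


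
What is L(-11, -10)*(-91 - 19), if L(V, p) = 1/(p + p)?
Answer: 11/2 ≈ 5.5000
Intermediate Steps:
L(V, p) = 1/(2*p)
L(-11, -10)*(-91 - 19) = ((½)/(-10))*(-91 - 19) = ((½)*(-⅒))*(-110) = -1/20*(-110) = 11/2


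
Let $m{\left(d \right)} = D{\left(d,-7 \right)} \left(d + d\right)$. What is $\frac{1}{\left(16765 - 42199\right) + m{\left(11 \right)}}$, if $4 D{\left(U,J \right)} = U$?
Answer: $- \frac{2}{50747} \approx -3.9411 \cdot 10^{-5}$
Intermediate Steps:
$D{\left(U,J \right)} = \frac{U}{4}$
$m{\left(d \right)} = \frac{d^{2}}{2}$ ($m{\left(d \right)} = \frac{d}{4} \left(d + d\right) = \frac{d}{4} \cdot 2 d = \frac{d^{2}}{2}$)
$\frac{1}{\left(16765 - 42199\right) + m{\left(11 \right)}} = \frac{1}{\left(16765 - 42199\right) + \frac{11^{2}}{2}} = \frac{1}{-25434 + \frac{1}{2} \cdot 121} = \frac{1}{-25434 + \frac{121}{2}} = \frac{1}{- \frac{50747}{2}} = - \frac{2}{50747}$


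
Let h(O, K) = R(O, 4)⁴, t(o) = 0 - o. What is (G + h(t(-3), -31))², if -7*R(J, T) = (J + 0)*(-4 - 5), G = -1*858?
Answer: 2336669932689/5764801 ≈ 4.0533e+5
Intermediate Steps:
G = -858
t(o) = -o
R(J, T) = 9*J/7 (R(J, T) = -(J + 0)*(-4 - 5)/7 = -J*(-9)/7 = -(-9)*J/7 = 9*J/7)
h(O, K) = 6561*O⁴/2401 (h(O, K) = (9*O/7)⁴ = 6561*O⁴/2401)
(G + h(t(-3), -31))² = (-858 + 6561*(-1*(-3))⁴/2401)² = (-858 + (6561/2401)*3⁴)² = (-858 + (6561/2401)*81)² = (-858 + 531441/2401)² = (-1528617/2401)² = 2336669932689/5764801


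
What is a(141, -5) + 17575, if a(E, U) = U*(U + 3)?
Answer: 17585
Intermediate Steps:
a(E, U) = U*(3 + U)
a(141, -5) + 17575 = -5*(3 - 5) + 17575 = -5*(-2) + 17575 = 10 + 17575 = 17585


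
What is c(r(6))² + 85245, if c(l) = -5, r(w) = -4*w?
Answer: 85270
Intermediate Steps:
c(r(6))² + 85245 = (-5)² + 85245 = 25 + 85245 = 85270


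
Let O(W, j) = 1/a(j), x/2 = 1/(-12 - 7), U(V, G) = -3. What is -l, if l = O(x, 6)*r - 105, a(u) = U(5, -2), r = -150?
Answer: 55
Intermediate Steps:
a(u) = -3
x = -2/19 (x = 2/(-12 - 7) = 2/(-19) = 2*(-1/19) = -2/19 ≈ -0.10526)
O(W, j) = -1/3 (O(W, j) = 1/(-3) = -1/3)
l = -55 (l = -1/3*(-150) - 105 = 50 - 105 = -55)
-l = -1*(-55) = 55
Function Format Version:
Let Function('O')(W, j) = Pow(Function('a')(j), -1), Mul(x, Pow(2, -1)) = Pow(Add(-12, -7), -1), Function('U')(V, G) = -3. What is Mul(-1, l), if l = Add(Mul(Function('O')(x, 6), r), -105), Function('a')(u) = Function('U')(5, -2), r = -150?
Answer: 55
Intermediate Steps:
Function('a')(u) = -3
x = Rational(-2, 19) (x = Mul(2, Pow(Add(-12, -7), -1)) = Mul(2, Pow(-19, -1)) = Mul(2, Rational(-1, 19)) = Rational(-2, 19) ≈ -0.10526)
Function('O')(W, j) = Rational(-1, 3) (Function('O')(W, j) = Pow(-3, -1) = Rational(-1, 3))
l = -55 (l = Add(Mul(Rational(-1, 3), -150), -105) = Add(50, -105) = -55)
Mul(-1, l) = Mul(-1, -55) = 55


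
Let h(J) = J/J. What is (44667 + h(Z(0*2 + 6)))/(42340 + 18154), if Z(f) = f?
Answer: 22334/30247 ≈ 0.73839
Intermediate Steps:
h(J) = 1
(44667 + h(Z(0*2 + 6)))/(42340 + 18154) = (44667 + 1)/(42340 + 18154) = 44668/60494 = 44668*(1/60494) = 22334/30247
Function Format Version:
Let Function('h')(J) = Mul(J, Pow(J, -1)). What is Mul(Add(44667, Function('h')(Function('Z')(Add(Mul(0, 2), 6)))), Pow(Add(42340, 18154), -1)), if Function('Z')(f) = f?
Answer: Rational(22334, 30247) ≈ 0.73839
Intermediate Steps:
Function('h')(J) = 1
Mul(Add(44667, Function('h')(Function('Z')(Add(Mul(0, 2), 6)))), Pow(Add(42340, 18154), -1)) = Mul(Add(44667, 1), Pow(Add(42340, 18154), -1)) = Mul(44668, Pow(60494, -1)) = Mul(44668, Rational(1, 60494)) = Rational(22334, 30247)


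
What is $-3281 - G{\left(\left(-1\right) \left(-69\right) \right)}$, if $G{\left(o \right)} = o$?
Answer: $-3350$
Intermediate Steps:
$-3281 - G{\left(\left(-1\right) \left(-69\right) \right)} = -3281 - \left(-1\right) \left(-69\right) = -3281 - 69 = -3350$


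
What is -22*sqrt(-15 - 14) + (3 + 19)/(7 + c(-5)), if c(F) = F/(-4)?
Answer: 8/3 - 22*I*sqrt(29) ≈ 2.6667 - 118.47*I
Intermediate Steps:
c(F) = -F/4 (c(F) = F*(-1/4) = -F/4)
-22*sqrt(-15 - 14) + (3 + 19)/(7 + c(-5)) = -22*sqrt(-15 - 14) + (3 + 19)/(7 - 1/4*(-5)) = -22*I*sqrt(29) + 22/(7 + 5/4) = -22*I*sqrt(29) + 22/(33/4) = -22*I*sqrt(29) + 22*(4/33) = -22*I*sqrt(29) + 8/3 = 8/3 - 22*I*sqrt(29)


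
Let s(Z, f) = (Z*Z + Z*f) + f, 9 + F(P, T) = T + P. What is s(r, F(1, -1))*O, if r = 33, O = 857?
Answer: 671031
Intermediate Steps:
F(P, T) = -9 + P + T (F(P, T) = -9 + (T + P) = -9 + (P + T) = -9 + P + T)
s(Z, f) = f + Z**2 + Z*f (s(Z, f) = (Z**2 + Z*f) + f = f + Z**2 + Z*f)
s(r, F(1, -1))*O = ((-9 + 1 - 1) + 33**2 + 33*(-9 + 1 - 1))*857 = (-9 + 1089 + 33*(-9))*857 = (-9 + 1089 - 297)*857 = 783*857 = 671031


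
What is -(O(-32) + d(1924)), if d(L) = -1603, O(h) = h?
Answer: 1635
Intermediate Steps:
-(O(-32) + d(1924)) = -(-32 - 1603) = -1*(-1635) = 1635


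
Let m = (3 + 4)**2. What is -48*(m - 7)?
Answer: -2016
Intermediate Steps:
m = 49 (m = 7**2 = 49)
-48*(m - 7) = -48*(49 - 7) = -48*42 = -2016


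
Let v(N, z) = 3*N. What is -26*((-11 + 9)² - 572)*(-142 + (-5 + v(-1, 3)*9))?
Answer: -2569632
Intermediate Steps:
-26*((-11 + 9)² - 572)*(-142 + (-5 + v(-1, 3)*9)) = -26*((-11 + 9)² - 572)*(-142 + (-5 + (3*(-1))*9)) = -26*((-2)² - 572)*(-142 + (-5 - 3*9)) = -26*(4 - 572)*(-142 + (-5 - 27)) = -(-14768)*(-142 - 32) = -(-14768)*(-174) = -26*98832 = -2569632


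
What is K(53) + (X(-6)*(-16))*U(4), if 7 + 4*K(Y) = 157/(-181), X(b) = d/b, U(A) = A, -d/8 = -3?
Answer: 45980/181 ≈ 254.03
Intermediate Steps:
d = 24 (d = -8*(-3) = 24)
X(b) = 24/b
K(Y) = -356/181 (K(Y) = -7/4 + (157/(-181))/4 = -7/4 + (157*(-1/181))/4 = -7/4 + (¼)*(-157/181) = -7/4 - 157/724 = -356/181)
K(53) + (X(-6)*(-16))*U(4) = -356/181 + ((24/(-6))*(-16))*4 = -356/181 + ((24*(-⅙))*(-16))*4 = -356/181 - 4*(-16)*4 = -356/181 + 64*4 = -356/181 + 256 = 45980/181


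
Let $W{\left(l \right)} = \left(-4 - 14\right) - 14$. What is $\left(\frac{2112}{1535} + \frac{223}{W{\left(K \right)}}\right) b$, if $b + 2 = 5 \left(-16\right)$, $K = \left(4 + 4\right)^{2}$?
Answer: $\frac{11263561}{24560} \approx 458.61$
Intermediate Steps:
$K = 64$ ($K = 8^{2} = 64$)
$W{\left(l \right)} = -32$ ($W{\left(l \right)} = -18 - 14 = -32$)
$b = -82$ ($b = -2 + 5 \left(-16\right) = -2 - 80 = -82$)
$\left(\frac{2112}{1535} + \frac{223}{W{\left(K \right)}}\right) b = \left(\frac{2112}{1535} + \frac{223}{-32}\right) \left(-82\right) = \left(2112 \cdot \frac{1}{1535} + 223 \left(- \frac{1}{32}\right)\right) \left(-82\right) = \left(\frac{2112}{1535} - \frac{223}{32}\right) \left(-82\right) = \left(- \frac{274721}{49120}\right) \left(-82\right) = \frac{11263561}{24560}$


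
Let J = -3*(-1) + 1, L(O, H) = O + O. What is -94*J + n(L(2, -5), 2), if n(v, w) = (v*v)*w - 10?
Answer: -354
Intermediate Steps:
L(O, H) = 2*O
n(v, w) = -10 + w*v**2 (n(v, w) = v**2*w - 10 = w*v**2 - 10 = -10 + w*v**2)
J = 4 (J = 3 + 1 = 4)
-94*J + n(L(2, -5), 2) = -94*4 + (-10 + 2*(2*2)**2) = -376 + (-10 + 2*4**2) = -376 + (-10 + 2*16) = -376 + (-10 + 32) = -376 + 22 = -354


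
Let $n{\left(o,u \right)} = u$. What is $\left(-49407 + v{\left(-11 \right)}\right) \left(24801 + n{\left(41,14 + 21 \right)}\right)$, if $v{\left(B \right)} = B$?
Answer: $-1227345448$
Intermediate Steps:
$\left(-49407 + v{\left(-11 \right)}\right) \left(24801 + n{\left(41,14 + 21 \right)}\right) = \left(-49407 - 11\right) \left(24801 + \left(14 + 21\right)\right) = - 49418 \left(24801 + 35\right) = \left(-49418\right) 24836 = -1227345448$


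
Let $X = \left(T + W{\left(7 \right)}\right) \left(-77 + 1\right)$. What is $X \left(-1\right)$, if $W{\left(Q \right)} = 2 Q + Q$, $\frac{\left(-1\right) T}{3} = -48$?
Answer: $12540$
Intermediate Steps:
$T = 144$ ($T = \left(-3\right) \left(-48\right) = 144$)
$W{\left(Q \right)} = 3 Q$
$X = -12540$ ($X = \left(144 + 3 \cdot 7\right) \left(-77 + 1\right) = \left(144 + 21\right) \left(-76\right) = 165 \left(-76\right) = -12540$)
$X \left(-1\right) = \left(-12540\right) \left(-1\right) = 12540$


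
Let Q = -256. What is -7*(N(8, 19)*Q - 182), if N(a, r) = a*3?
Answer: 44282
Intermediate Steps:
N(a, r) = 3*a
-7*(N(8, 19)*Q - 182) = -7*((3*8)*(-256) - 182) = -7*(24*(-256) - 182) = -7*(-6144 - 182) = -7*(-6326) = 44282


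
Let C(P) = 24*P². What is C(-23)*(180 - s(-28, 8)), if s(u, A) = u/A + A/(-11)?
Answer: 25728444/11 ≈ 2.3389e+6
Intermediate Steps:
s(u, A) = -A/11 + u/A (s(u, A) = u/A + A*(-1/11) = u/A - A/11 = -A/11 + u/A)
C(-23)*(180 - s(-28, 8)) = (24*(-23)²)*(180 - (-1/11*8 - 28/8)) = (24*529)*(180 - (-8/11 - 28*⅛)) = 12696*(180 - (-8/11 - 7/2)) = 12696*(180 - 1*(-93/22)) = 12696*(180 + 93/22) = 12696*(4053/22) = 25728444/11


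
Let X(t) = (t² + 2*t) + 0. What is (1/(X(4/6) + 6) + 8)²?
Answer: 323761/4900 ≈ 66.074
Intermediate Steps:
X(t) = t² + 2*t
(1/(X(4/6) + 6) + 8)² = (1/((4/6)*(2 + 4/6) + 6) + 8)² = (1/((4*(⅙))*(2 + 4*(⅙)) + 6) + 8)² = (1/(2*(2 + ⅔)/3 + 6) + 8)² = (1/((⅔)*(8/3) + 6) + 8)² = (1/(16/9 + 6) + 8)² = (1/(70/9) + 8)² = (9/70 + 8)² = (569/70)² = 323761/4900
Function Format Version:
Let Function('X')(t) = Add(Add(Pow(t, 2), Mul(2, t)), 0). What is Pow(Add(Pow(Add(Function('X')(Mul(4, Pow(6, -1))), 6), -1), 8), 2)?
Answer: Rational(323761, 4900) ≈ 66.074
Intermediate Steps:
Function('X')(t) = Add(Pow(t, 2), Mul(2, t))
Pow(Add(Pow(Add(Function('X')(Mul(4, Pow(6, -1))), 6), -1), 8), 2) = Pow(Add(Pow(Add(Mul(Mul(4, Pow(6, -1)), Add(2, Mul(4, Pow(6, -1)))), 6), -1), 8), 2) = Pow(Add(Pow(Add(Mul(Mul(4, Rational(1, 6)), Add(2, Mul(4, Rational(1, 6)))), 6), -1), 8), 2) = Pow(Add(Pow(Add(Mul(Rational(2, 3), Add(2, Rational(2, 3))), 6), -1), 8), 2) = Pow(Add(Pow(Add(Mul(Rational(2, 3), Rational(8, 3)), 6), -1), 8), 2) = Pow(Add(Pow(Add(Rational(16, 9), 6), -1), 8), 2) = Pow(Add(Pow(Rational(70, 9), -1), 8), 2) = Pow(Add(Rational(9, 70), 8), 2) = Pow(Rational(569, 70), 2) = Rational(323761, 4900)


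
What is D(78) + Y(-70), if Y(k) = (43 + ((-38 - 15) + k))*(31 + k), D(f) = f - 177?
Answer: 3021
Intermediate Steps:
D(f) = -177 + f
Y(k) = (-10 + k)*(31 + k) (Y(k) = (43 + (-53 + k))*(31 + k) = (-10 + k)*(31 + k))
D(78) + Y(-70) = (-177 + 78) + (-310 + (-70)² + 21*(-70)) = -99 + (-310 + 4900 - 1470) = -99 + 3120 = 3021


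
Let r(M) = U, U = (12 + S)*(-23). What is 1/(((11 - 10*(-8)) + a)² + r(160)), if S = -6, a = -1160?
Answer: 1/1142623 ≈ 8.7518e-7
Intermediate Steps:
U = -138 (U = (12 - 6)*(-23) = 6*(-23) = -138)
r(M) = -138
1/(((11 - 10*(-8)) + a)² + r(160)) = 1/(((11 - 10*(-8)) - 1160)² - 138) = 1/(((11 + 80) - 1160)² - 138) = 1/((91 - 1160)² - 138) = 1/((-1069)² - 138) = 1/(1142761 - 138) = 1/1142623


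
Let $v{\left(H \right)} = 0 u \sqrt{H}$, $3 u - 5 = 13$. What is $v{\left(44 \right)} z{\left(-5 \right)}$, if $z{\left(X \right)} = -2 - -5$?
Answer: $0$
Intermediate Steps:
$u = 6$ ($u = \frac{5}{3} + \frac{1}{3} \cdot 13 = \frac{5}{3} + \frac{13}{3} = 6$)
$v{\left(H \right)} = 0$ ($v{\left(H \right)} = 0 \cdot 6 \sqrt{H} = 0 \sqrt{H} = 0$)
$z{\left(X \right)} = 3$ ($z{\left(X \right)} = -2 + 5 = 3$)
$v{\left(44 \right)} z{\left(-5 \right)} = 0 \cdot 3 = 0$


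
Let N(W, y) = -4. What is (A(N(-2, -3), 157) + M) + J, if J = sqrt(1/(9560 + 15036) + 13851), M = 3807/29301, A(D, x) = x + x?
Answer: 3068107/9767 + sqrt(2094836382353)/12298 ≈ 431.82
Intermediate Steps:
A(D, x) = 2*x
M = 1269/9767 (M = 3807*(1/29301) = 1269/9767 ≈ 0.12993)
J = sqrt(2094836382353)/12298 (J = sqrt(1/24596 + 13851) = sqrt(340679197/24596) = sqrt(2094836382353)/12298 ≈ 117.69)
(A(N(-2, -3), 157) + M) + J = (2*157 + 1269/9767) + sqrt(2094836382353)/12298 = (314 + 1269/9767) + sqrt(2094836382353)/12298 = 3068107/9767 + sqrt(2094836382353)/12298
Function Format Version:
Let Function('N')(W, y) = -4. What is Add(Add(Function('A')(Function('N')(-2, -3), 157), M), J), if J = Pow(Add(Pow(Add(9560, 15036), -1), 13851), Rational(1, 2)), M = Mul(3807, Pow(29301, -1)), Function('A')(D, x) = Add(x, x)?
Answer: Add(Rational(3068107, 9767), Mul(Rational(1, 12298), Pow(2094836382353, Rational(1, 2)))) ≈ 431.82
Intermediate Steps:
Function('A')(D, x) = Mul(2, x)
M = Rational(1269, 9767) (M = Mul(3807, Rational(1, 29301)) = Rational(1269, 9767) ≈ 0.12993)
J = Mul(Rational(1, 12298), Pow(2094836382353, Rational(1, 2))) (J = Pow(Add(Pow(24596, -1), 13851), Rational(1, 2)) = Pow(Add(Rational(1, 24596), 13851), Rational(1, 2)) = Pow(Rational(340679197, 24596), Rational(1, 2)) = Mul(Rational(1, 12298), Pow(2094836382353, Rational(1, 2))) ≈ 117.69)
Add(Add(Function('A')(Function('N')(-2, -3), 157), M), J) = Add(Add(Mul(2, 157), Rational(1269, 9767)), Mul(Rational(1, 12298), Pow(2094836382353, Rational(1, 2)))) = Add(Add(314, Rational(1269, 9767)), Mul(Rational(1, 12298), Pow(2094836382353, Rational(1, 2)))) = Add(Rational(3068107, 9767), Mul(Rational(1, 12298), Pow(2094836382353, Rational(1, 2))))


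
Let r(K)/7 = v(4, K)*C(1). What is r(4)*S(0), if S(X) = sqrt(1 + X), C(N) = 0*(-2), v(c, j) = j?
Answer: 0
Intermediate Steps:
C(N) = 0
r(K) = 0 (r(K) = 7*(K*0) = 7*0 = 0)
r(4)*S(0) = 0*sqrt(1 + 0) = 0*sqrt(1) = 0*1 = 0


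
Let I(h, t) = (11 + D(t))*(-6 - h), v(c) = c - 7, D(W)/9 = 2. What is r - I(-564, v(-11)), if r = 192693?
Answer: 176511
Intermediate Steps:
D(W) = 18 (D(W) = 9*2 = 18)
v(c) = -7 + c
I(h, t) = -174 - 29*h (I(h, t) = (11 + 18)*(-6 - h) = 29*(-6 - h) = -174 - 29*h)
r - I(-564, v(-11)) = 192693 - (-174 - 29*(-564)) = 192693 - (-174 + 16356) = 192693 - 1*16182 = 192693 - 16182 = 176511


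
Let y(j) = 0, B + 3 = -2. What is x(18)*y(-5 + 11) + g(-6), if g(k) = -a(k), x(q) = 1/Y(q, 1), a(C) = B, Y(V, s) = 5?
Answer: 5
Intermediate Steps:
B = -5 (B = -3 - 2 = -5)
a(C) = -5
x(q) = ⅕ (x(q) = 1/5 = ⅕)
g(k) = 5 (g(k) = -1*(-5) = 5)
x(18)*y(-5 + 11) + g(-6) = (⅕)*0 + 5 = 0 + 5 = 5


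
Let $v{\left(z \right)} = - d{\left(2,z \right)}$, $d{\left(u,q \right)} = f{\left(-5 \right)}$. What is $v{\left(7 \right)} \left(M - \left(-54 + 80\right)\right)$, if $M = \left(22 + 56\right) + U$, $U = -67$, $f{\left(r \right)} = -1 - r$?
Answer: $60$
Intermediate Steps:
$d{\left(u,q \right)} = 4$ ($d{\left(u,q \right)} = -1 - -5 = -1 + 5 = 4$)
$v{\left(z \right)} = -4$ ($v{\left(z \right)} = \left(-1\right) 4 = -4$)
$M = 11$ ($M = \left(22 + 56\right) - 67 = 78 - 67 = 11$)
$v{\left(7 \right)} \left(M - \left(-54 + 80\right)\right) = - 4 \left(11 - \left(-54 + 80\right)\right) = - 4 \left(11 - 26\right) = \left(-4\right) \left(-15\right) = 60$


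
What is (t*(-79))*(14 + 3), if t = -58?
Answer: 77894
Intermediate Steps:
(t*(-79))*(14 + 3) = (-58*(-79))*(14 + 3) = 4582*17 = 77894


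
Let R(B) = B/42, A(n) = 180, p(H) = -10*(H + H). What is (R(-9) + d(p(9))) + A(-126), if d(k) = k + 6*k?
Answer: -15123/14 ≈ -1080.2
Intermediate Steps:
p(H) = -20*H
R(B) = B/42 (R(B) = B*(1/42) = B/42)
d(k) = 7*k
(R(-9) + d(p(9))) + A(-126) = ((1/42)*(-9) + 7*(-20*9)) + 180 = (-3/14 + 7*(-180)) + 180 = (-3/14 - 1260) + 180 = -17643/14 + 180 = -15123/14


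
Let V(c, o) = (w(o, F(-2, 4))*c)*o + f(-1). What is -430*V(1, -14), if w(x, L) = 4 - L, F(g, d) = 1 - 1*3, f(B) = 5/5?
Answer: 35690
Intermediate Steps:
f(B) = 1 (f(B) = 5*(⅕) = 1)
F(g, d) = -2 (F(g, d) = 1 - 3 = -2)
V(c, o) = 1 + 6*c*o (V(c, o) = ((4 - 1*(-2))*c)*o + 1 = ((4 + 2)*c)*o + 1 = (6*c)*o + 1 = 6*c*o + 1 = 1 + 6*c*o)
-430*V(1, -14) = -430*(1 + 6*1*(-14)) = -430*(1 - 84) = -430*(-83) = 35690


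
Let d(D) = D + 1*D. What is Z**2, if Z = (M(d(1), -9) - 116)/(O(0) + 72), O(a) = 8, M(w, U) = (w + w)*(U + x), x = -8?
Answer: 529/100 ≈ 5.2900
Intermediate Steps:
d(D) = 2*D (d(D) = D + D = 2*D)
M(w, U) = 2*w*(-8 + U) (M(w, U) = (w + w)*(U - 8) = (2*w)*(-8 + U) = 2*w*(-8 + U))
Z = -23/10 (Z = (2*(2*1)*(-8 - 9) - 116)/(8 + 72) = (2*2*(-17) - 116)/80 = (-68 - 116)*(1/80) = -184*1/80 = -23/10 ≈ -2.3000)
Z**2 = (-23/10)**2 = 529/100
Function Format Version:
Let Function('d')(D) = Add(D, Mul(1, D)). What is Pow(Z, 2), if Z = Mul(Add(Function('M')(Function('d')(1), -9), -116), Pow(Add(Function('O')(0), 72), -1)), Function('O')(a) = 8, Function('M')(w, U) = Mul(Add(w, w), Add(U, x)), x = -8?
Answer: Rational(529, 100) ≈ 5.2900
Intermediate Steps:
Function('d')(D) = Mul(2, D) (Function('d')(D) = Add(D, D) = Mul(2, D))
Function('M')(w, U) = Mul(2, w, Add(-8, U)) (Function('M')(w, U) = Mul(Add(w, w), Add(U, -8)) = Mul(Mul(2, w), Add(-8, U)) = Mul(2, w, Add(-8, U)))
Z = Rational(-23, 10) (Z = Mul(Add(Mul(2, Mul(2, 1), Add(-8, -9)), -116), Pow(Add(8, 72), -1)) = Mul(Add(Mul(2, 2, -17), -116), Pow(80, -1)) = Mul(Add(-68, -116), Rational(1, 80)) = Mul(-184, Rational(1, 80)) = Rational(-23, 10) ≈ -2.3000)
Pow(Z, 2) = Pow(Rational(-23, 10), 2) = Rational(529, 100)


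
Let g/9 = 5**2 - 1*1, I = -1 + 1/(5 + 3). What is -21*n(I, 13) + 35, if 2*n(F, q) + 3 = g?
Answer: -4403/2 ≈ -2201.5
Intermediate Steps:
I = -7/8 (I = -1 + 1/8 = -7/8 ≈ -0.87500)
g = 216 (g = 9*(5**2 - 1*1) = 9*(25 - 1) = 9*24 = 216)
n(F, q) = 213/2 (n(F, q) = -3/2 + (1/2)*216 = -3/2 + 108 = 213/2)
-21*n(I, 13) + 35 = -21*213/2 + 35 = -4473/2 + 35 = -4403/2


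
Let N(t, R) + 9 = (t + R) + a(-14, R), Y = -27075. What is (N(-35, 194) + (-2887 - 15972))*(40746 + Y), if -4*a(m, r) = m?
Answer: -511445781/2 ≈ -2.5572e+8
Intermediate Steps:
a(m, r) = -m/4
N(t, R) = -11/2 + R + t (N(t, R) = -9 + ((t + R) - ¼*(-14)) = -9 + ((R + t) + 7/2) = -9 + (7/2 + R + t) = -11/2 + R + t)
(N(-35, 194) + (-2887 - 15972))*(40746 + Y) = ((-11/2 + 194 - 35) + (-2887 - 15972))*(40746 - 27075) = (307/2 - 18859)*13671 = -37411/2*13671 = -511445781/2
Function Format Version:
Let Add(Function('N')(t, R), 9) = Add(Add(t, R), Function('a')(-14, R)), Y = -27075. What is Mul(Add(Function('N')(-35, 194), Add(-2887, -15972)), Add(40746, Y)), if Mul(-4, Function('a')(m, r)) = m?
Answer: Rational(-511445781, 2) ≈ -2.5572e+8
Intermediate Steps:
Function('a')(m, r) = Mul(Rational(-1, 4), m)
Function('N')(t, R) = Add(Rational(-11, 2), R, t) (Function('N')(t, R) = Add(-9, Add(Add(t, R), Mul(Rational(-1, 4), -14))) = Add(-9, Add(Add(R, t), Rational(7, 2))) = Add(-9, Add(Rational(7, 2), R, t)) = Add(Rational(-11, 2), R, t))
Mul(Add(Function('N')(-35, 194), Add(-2887, -15972)), Add(40746, Y)) = Mul(Add(Add(Rational(-11, 2), 194, -35), Add(-2887, -15972)), Add(40746, -27075)) = Mul(Add(Rational(307, 2), -18859), 13671) = Mul(Rational(-37411, 2), 13671) = Rational(-511445781, 2)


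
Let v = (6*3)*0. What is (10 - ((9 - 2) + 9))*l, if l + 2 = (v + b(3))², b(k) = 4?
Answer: -84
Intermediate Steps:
v = 0 (v = 18*0 = 0)
l = 14 (l = -2 + (0 + 4)² = -2 + 4² = -2 + 16 = 14)
(10 - ((9 - 2) + 9))*l = (10 - ((9 - 2) + 9))*14 = (10 - (7 + 9))*14 = (10 - 1*16)*14 = (10 - 16)*14 = -6*14 = -84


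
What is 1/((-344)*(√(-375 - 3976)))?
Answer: I*√4351/1496744 ≈ 4.407e-5*I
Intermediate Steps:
1/((-344)*(√(-375 - 3976))) = -(-I*√4351/4351)/344 = -(-1)*I*√4351/1496744 = I*√4351/1496744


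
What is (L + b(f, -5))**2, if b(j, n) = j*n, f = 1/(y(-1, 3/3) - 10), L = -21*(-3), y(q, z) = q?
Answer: 487204/121 ≈ 4026.5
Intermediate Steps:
L = 63
f = -1/11 (f = 1/(-1 - 10) = 1/(-11) = -1/11 ≈ -0.090909)
(L + b(f, -5))**2 = (63 - 1/11*(-5))**2 = (63 + 5/11)**2 = (698/11)**2 = 487204/121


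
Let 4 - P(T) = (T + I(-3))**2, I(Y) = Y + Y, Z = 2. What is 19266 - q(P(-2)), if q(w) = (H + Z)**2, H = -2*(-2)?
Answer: 19230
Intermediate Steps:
H = 4
I(Y) = 2*Y
P(T) = 4 - (-6 + T)**2 (P(T) = 4 - (T + 2*(-3))**2 = 4 - (T - 6)**2 = 4 - (-6 + T)**2)
q(w) = 36 (q(w) = (4 + 2)**2 = 6**2 = 36)
19266 - q(P(-2)) = 19266 - 1*36 = 19266 - 36 = 19230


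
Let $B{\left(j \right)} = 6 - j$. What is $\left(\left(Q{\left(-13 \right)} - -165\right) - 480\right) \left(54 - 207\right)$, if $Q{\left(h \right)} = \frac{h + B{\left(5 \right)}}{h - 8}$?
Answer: $\frac{336753}{7} \approx 48108.0$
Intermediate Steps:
$Q{\left(h \right)} = \frac{1 + h}{-8 + h}$ ($Q{\left(h \right)} = \frac{h + \left(6 - 5\right)}{h - 8} = \frac{h + \left(6 - 5\right)}{-8 + h} = \frac{h + 1}{-8 + h} = \frac{1 + h}{-8 + h}$)
$\left(\left(Q{\left(-13 \right)} - -165\right) - 480\right) \left(54 - 207\right) = \left(\left(\frac{1 - 13}{-8 - 13} - -165\right) - 480\right) \left(54 - 207\right) = \left(\left(\frac{1}{-21} \left(-12\right) + 165\right) - 480\right) \left(-153\right) = \left(\left(\left(- \frac{1}{21}\right) \left(-12\right) + 165\right) - 480\right) \left(-153\right) = \left(\left(\frac{4}{7} + 165\right) - 480\right) \left(-153\right) = \left(\frac{1159}{7} - 480\right) \left(-153\right) = \left(- \frac{2201}{7}\right) \left(-153\right) = \frac{336753}{7}$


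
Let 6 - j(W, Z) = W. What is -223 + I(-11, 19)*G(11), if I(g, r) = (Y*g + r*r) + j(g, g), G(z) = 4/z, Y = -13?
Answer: -369/11 ≈ -33.545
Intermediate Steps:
j(W, Z) = 6 - W
I(g, r) = 6 + r**2 - 14*g (I(g, r) = (-13*g + r*r) + (6 - g) = (-13*g + r**2) + (6 - g) = (r**2 - 13*g) + (6 - g) = 6 + r**2 - 14*g)
-223 + I(-11, 19)*G(11) = -223 + (6 + 19**2 - 14*(-11))*(4/11) = -223 + (6 + 361 + 154)*(4*(1/11)) = -223 + 521*(4/11) = -223 + 2084/11 = -369/11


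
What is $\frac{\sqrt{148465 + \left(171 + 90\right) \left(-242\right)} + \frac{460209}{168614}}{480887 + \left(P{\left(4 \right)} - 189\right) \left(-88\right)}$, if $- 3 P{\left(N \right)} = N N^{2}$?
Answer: $\frac{1380627}{252615640046} + \frac{3 \sqrt{85303}}{1498189} \approx 0.0005903$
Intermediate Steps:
$P{\left(N \right)} = - \frac{N^{3}}{3}$ ($P{\left(N \right)} = - \frac{N N^{2}}{3} = - \frac{N^{3}}{3}$)
$\frac{\sqrt{148465 + \left(171 + 90\right) \left(-242\right)} + \frac{460209}{168614}}{480887 + \left(P{\left(4 \right)} - 189\right) \left(-88\right)} = \frac{\sqrt{148465 + \left(171 + 90\right) \left(-242\right)} + \frac{460209}{168614}}{480887 + \left(- \frac{4^{3}}{3} - 189\right) \left(-88\right)} = \frac{\sqrt{148465 + 261 \left(-242\right)} + 460209 \cdot \frac{1}{168614}}{480887 + \left(\left(- \frac{1}{3}\right) 64 - 189\right) \left(-88\right)} = \frac{\sqrt{148465 - 63162} + \frac{460209}{168614}}{480887 + \left(- \frac{64}{3} - 189\right) \left(-88\right)} = \frac{\sqrt{85303} + \frac{460209}{168614}}{480887 - - \frac{55528}{3}} = \frac{\frac{460209}{168614} + \sqrt{85303}}{480887 + \frac{55528}{3}} = \frac{\frac{460209}{168614} + \sqrt{85303}}{\frac{1498189}{3}} = \left(\frac{460209}{168614} + \sqrt{85303}\right) \frac{3}{1498189} = \frac{1380627}{252615640046} + \frac{3 \sqrt{85303}}{1498189}$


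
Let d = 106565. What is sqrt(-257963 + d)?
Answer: 3*I*sqrt(16822) ≈ 389.1*I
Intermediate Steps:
sqrt(-257963 + d) = sqrt(-257963 + 106565) = sqrt(-151398) = 3*I*sqrt(16822)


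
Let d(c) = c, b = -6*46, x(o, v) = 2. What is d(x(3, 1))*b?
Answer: -552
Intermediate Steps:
b = -276
d(x(3, 1))*b = 2*(-276) = -552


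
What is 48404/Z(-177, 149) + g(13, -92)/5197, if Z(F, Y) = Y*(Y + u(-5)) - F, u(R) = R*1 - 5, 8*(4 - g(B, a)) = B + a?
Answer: 251845409/108554936 ≈ 2.3200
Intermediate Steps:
g(B, a) = 4 - B/8 - a/8 (g(B, a) = 4 - (B + a)/8 = 4 + (-B/8 - a/8) = 4 - B/8 - a/8)
u(R) = -5 + R (u(R) = R - 5 = -5 + R)
Z(F, Y) = -F + Y*(-10 + Y) (Z(F, Y) = Y*(Y + (-5 - 5)) - F = Y*(Y - 10) - F = Y*(-10 + Y) - F = -F + Y*(-10 + Y))
48404/Z(-177, 149) + g(13, -92)/5197 = 48404/(149² - 1*(-177) - 10*149) + (4 - ⅛*13 - ⅛*(-92))/5197 = 48404/(22201 + 177 - 1490) + (4 - 13/8 + 23/2)*(1/5197) = 48404/20888 + (111/8)*(1/5197) = 48404*(1/20888) + 111/41576 = 12101/5222 + 111/41576 = 251845409/108554936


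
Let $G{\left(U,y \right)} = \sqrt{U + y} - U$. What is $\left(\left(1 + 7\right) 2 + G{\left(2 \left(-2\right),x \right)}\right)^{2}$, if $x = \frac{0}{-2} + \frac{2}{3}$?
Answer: $\frac{\left(60 + i \sqrt{30}\right)^{2}}{9} \approx 396.67 + 73.03 i$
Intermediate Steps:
$x = \frac{2}{3}$ ($x = 0 \left(- \frac{1}{2}\right) + 2 \cdot \frac{1}{3} = 0 + \frac{2}{3} = \frac{2}{3} \approx 0.66667$)
$\left(\left(1 + 7\right) 2 + G{\left(2 \left(-2\right),x \right)}\right)^{2} = \left(\left(1 + 7\right) 2 + \left(\sqrt{2 \left(-2\right) + \frac{2}{3}} - 2 \left(-2\right)\right)\right)^{2} = \left(8 \cdot 2 + \left(\sqrt{-4 + \frac{2}{3}} - -4\right)\right)^{2} = \left(16 + \left(\sqrt{- \frac{10}{3}} + 4\right)\right)^{2} = \left(16 + \left(\frac{i \sqrt{30}}{3} + 4\right)\right)^{2} = \left(16 + \left(4 + \frac{i \sqrt{30}}{3}\right)\right)^{2} = \left(20 + \frac{i \sqrt{30}}{3}\right)^{2}$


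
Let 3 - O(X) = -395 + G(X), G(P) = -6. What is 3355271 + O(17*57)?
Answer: 3355675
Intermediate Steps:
O(X) = 404 (O(X) = 3 - (-395 - 6) = 3 - 1*(-401) = 3 + 401 = 404)
3355271 + O(17*57) = 3355271 + 404 = 3355675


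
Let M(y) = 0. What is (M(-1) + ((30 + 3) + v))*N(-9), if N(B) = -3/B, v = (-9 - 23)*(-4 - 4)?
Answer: 289/3 ≈ 96.333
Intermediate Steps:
v = 256 (v = -32*(-8) = 256)
(M(-1) + ((30 + 3) + v))*N(-9) = (0 + ((30 + 3) + 256))*(-3/(-9)) = (0 + (33 + 256))*(-3*(-⅑)) = (0 + 289)*(⅓) = 289*(⅓) = 289/3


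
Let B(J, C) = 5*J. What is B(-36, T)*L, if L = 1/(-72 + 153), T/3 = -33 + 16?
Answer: -20/9 ≈ -2.2222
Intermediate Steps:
T = -51 (T = 3*(-33 + 16) = 3*(-17) = -51)
L = 1/81 ≈ 0.012346
B(-36, T)*L = (5*(-36))*(1/81) = -180*1/81 = -20/9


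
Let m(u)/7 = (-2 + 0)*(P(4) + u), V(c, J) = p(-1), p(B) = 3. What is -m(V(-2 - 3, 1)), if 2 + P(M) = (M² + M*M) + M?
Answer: 518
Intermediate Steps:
P(M) = -2 + M + 2*M² (P(M) = -2 + ((M² + M*M) + M) = -2 + ((M² + M²) + M) = -2 + (2*M² + M) = -2 + (M + 2*M²) = -2 + M + 2*M²)
V(c, J) = 3
m(u) = -476 - 14*u (m(u) = 7*((-2 + 0)*((-2 + 4 + 2*4²) + u)) = 7*(-2*((-2 + 4 + 2*16) + u)) = 7*(-2*((-2 + 4 + 32) + u)) = 7*(-2*(34 + u)) = 7*(-68 - 2*u) = -476 - 14*u)
-m(V(-2 - 3, 1)) = -(-476 - 14*3) = -(-476 - 42) = -1*(-518) = 518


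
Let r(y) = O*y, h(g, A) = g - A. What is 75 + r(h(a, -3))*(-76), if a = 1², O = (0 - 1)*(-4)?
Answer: -1141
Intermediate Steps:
O = 4 (O = -1*(-4) = 4)
a = 1
r(y) = 4*y
75 + r(h(a, -3))*(-76) = 75 + (4*(1 - 1*(-3)))*(-76) = 75 + (4*(1 + 3))*(-76) = 75 + (4*4)*(-76) = 75 + 16*(-76) = 75 - 1216 = -1141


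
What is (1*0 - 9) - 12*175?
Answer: -2109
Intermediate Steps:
(1*0 - 9) - 12*175 = (0 - 9) - 2100 = -9 - 2100 = -2109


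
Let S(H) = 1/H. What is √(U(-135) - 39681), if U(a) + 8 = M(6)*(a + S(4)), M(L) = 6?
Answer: I*√161990/2 ≈ 201.24*I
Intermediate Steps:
S(H) = 1/H
U(a) = -13/2 + 6*a (U(a) = -8 + 6*(a + 1/4) = -8 + 6*(a + ¼) = -8 + 6*(¼ + a) = -8 + (3/2 + 6*a) = -13/2 + 6*a)
√(U(-135) - 39681) = √((-13/2 + 6*(-135)) - 39681) = √((-13/2 - 810) - 39681) = √(-1633/2 - 39681) = √(-80995/2) = I*√161990/2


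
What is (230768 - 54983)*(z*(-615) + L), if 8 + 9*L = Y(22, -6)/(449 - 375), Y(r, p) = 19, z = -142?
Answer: 1135985308055/74 ≈ 1.5351e+10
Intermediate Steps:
L = -191/222 (L = -8/9 + (19/(449 - 375))/9 = -8/9 + (19/74)/9 = -8/9 + (19*(1/74))/9 = -8/9 + (⅑)*(19/74) = -8/9 + 19/666 = -191/222 ≈ -0.86036)
(230768 - 54983)*(z*(-615) + L) = (230768 - 54983)*(-142*(-615) - 191/222) = 175785*(87330 - 191/222) = 175785*(19387069/222) = 1135985308055/74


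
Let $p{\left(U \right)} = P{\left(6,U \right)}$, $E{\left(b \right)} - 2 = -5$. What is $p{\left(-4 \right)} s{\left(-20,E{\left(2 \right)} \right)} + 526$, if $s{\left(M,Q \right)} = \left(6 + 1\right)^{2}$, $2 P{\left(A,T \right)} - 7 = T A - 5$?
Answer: $-13$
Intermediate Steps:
$E{\left(b \right)} = -3$ ($E{\left(b \right)} = 2 - 5 = -3$)
$P{\left(A,T \right)} = 1 + \frac{A T}{2}$ ($P{\left(A,T \right)} = \frac{7}{2} + \frac{T A - 5}{2} = \frac{7}{2} + \frac{A T - 5}{2} = \frac{7}{2} + \frac{-5 + A T}{2} = \frac{7}{2} + \left(- \frac{5}{2} + \frac{A T}{2}\right) = 1 + \frac{A T}{2}$)
$p{\left(U \right)} = 1 + 3 U$ ($p{\left(U \right)} = 1 + \frac{1}{2} \cdot 6 U = 1 + 3 U$)
$s{\left(M,Q \right)} = 49$ ($s{\left(M,Q \right)} = 7^{2} = 49$)
$p{\left(-4 \right)} s{\left(-20,E{\left(2 \right)} \right)} + 526 = \left(1 + 3 \left(-4\right)\right) 49 + 526 = \left(1 - 12\right) 49 + 526 = \left(-11\right) 49 + 526 = -539 + 526 = -13$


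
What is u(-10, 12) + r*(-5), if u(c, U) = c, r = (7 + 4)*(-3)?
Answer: 155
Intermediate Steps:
r = -33 (r = 11*(-3) = -33)
u(-10, 12) + r*(-5) = -10 - 33*(-5) = -10 + 165 = 155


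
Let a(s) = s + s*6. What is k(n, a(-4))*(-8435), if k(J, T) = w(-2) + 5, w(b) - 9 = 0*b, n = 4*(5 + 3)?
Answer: -118090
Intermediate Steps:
a(s) = 7*s (a(s) = s + 6*s = 7*s)
n = 32 (n = 4*8 = 32)
w(b) = 9 (w(b) = 9 + 0*b = 9 + 0 = 9)
k(J, T) = 14 (k(J, T) = 9 + 5 = 14)
k(n, a(-4))*(-8435) = 14*(-8435) = -118090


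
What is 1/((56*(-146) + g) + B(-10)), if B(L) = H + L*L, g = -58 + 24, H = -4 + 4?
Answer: -1/8110 ≈ -0.00012330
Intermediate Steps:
H = 0
g = -34
B(L) = L**2 (B(L) = 0 + L*L = 0 + L**2 = L**2)
1/((56*(-146) + g) + B(-10)) = 1/((56*(-146) - 34) + (-10)**2) = 1/((-8176 - 34) + 100) = 1/(-8210 + 100) = 1/(-8110) = -1/8110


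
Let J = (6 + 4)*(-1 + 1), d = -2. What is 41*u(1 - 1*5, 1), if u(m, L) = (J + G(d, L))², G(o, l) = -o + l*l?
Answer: 369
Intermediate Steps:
G(o, l) = l² - o (G(o, l) = -o + l² = l² - o)
J = 0 (J = 10*0 = 0)
u(m, L) = (2 + L²)² (u(m, L) = (0 + (L² - 1*(-2)))² = (0 + (L² + 2))² = (0 + (2 + L²))² = (2 + L²)²)
41*u(1 - 1*5, 1) = 41*(2 + 1²)² = 41*(2 + 1)² = 41*3² = 41*9 = 369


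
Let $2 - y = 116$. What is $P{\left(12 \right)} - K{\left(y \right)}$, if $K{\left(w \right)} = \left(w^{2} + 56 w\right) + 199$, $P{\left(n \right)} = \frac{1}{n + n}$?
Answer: $- \frac{163463}{24} \approx -6811.0$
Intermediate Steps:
$y = -114$ ($y = 2 - 116 = -114$)
$P{\left(n \right)} = \frac{1}{2 n}$
$K{\left(w \right)} = 199 + w^{2} + 56 w$
$P{\left(12 \right)} - K{\left(y \right)} = \frac{1}{2 \cdot 12} - \left(199 + \left(-114\right)^{2} + 56 \left(-114\right)\right) = \frac{1}{2} \cdot \frac{1}{12} - \left(199 + 12996 - 6384\right) = \frac{1}{24} - 6811 = - \frac{163463}{24}$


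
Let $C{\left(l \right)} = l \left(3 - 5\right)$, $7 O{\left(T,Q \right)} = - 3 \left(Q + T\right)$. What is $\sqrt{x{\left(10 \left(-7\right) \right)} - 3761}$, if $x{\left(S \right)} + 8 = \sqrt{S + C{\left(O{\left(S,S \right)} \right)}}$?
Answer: $\sqrt{-3769 + i \sqrt{190}} \approx 0.1123 + 61.392 i$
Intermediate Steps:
$O{\left(T,Q \right)} = - \frac{3 Q}{7} - \frac{3 T}{7}$ ($O{\left(T,Q \right)} = \frac{\left(-3\right) \left(Q + T\right)}{7} = \frac{- 3 Q - 3 T}{7} = - \frac{3 Q}{7} - \frac{3 T}{7}$)
$C{\left(l \right)} = - 2 l$ ($C{\left(l \right)} = l \left(-2\right) = - 2 l$)
$x{\left(S \right)} = -8 + \frac{\sqrt{133} \sqrt{S}}{7}$ ($x{\left(S \right)} = -8 + \sqrt{S - 2 \left(- \frac{3 S}{7} - \frac{3 S}{7}\right)} = -8 + \sqrt{S - 2 \left(- \frac{6 S}{7}\right)} = -8 + \sqrt{S + \frac{12 S}{7}} = -8 + \sqrt{\frac{19 S}{7}} = -8 + \frac{\sqrt{133} \sqrt{S}}{7}$)
$\sqrt{x{\left(10 \left(-7\right) \right)} - 3761} = \sqrt{\left(-8 + \frac{\sqrt{133} \sqrt{10 \left(-7\right)}}{7}\right) - 3761} = \sqrt{\left(-8 + \frac{\sqrt{133} \sqrt{-70}}{7}\right) - 3761} = \sqrt{\left(-8 + \frac{\sqrt{133} i \sqrt{70}}{7}\right) - 3761} = \sqrt{\left(-8 + i \sqrt{190}\right) - 3761} = \sqrt{-3769 + i \sqrt{190}}$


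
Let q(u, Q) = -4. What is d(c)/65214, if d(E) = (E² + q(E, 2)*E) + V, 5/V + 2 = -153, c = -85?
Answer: 117257/1010817 ≈ 0.11600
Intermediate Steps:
V = -1/31 (V = 5/(-2 - 153) = 5/(-155) = 5*(-1/155) = -1/31 ≈ -0.032258)
d(E) = -1/31 + E² - 4*E (d(E) = (E² - 4*E) - 1/31 = -1/31 + E² - 4*E)
d(c)/65214 = (-1/31 + (-85)² - 4*(-85))/65214 = (-1/31 + 7225 + 340)*(1/65214) = (234514/31)*(1/65214) = 117257/1010817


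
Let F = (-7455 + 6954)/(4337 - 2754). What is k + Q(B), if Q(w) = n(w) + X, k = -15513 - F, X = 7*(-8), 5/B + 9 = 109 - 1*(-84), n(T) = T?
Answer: -4534713669/291272 ≈ -15569.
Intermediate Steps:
F = -501/1583 ≈ -0.31649
B = 5/184 (B = 5/(-9 + (109 - 1*(-84))) = 5/(-9 + (109 + 84)) = 5/(-9 + 193) = 5/184 ≈ 0.027174)
X = -56
k = -24556578/1583 (k = -15513 - 1*(-501/1583) = -15513 + 501/1583 = -24556578/1583 ≈ -15513.)
Q(w) = -56 + w (Q(w) = w - 56 = -56 + w)
k + Q(B) = -24556578/1583 + (-56 + 5/184) = -24556578/1583 - 10299/184 = -4534713669/291272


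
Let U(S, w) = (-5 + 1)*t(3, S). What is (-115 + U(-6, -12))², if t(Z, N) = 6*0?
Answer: 13225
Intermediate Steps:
t(Z, N) = 0
U(S, w) = 0 (U(S, w) = (-5 + 1)*0 = -4*0 = 0)
(-115 + U(-6, -12))² = (-115 + 0)² = (-115)² = 13225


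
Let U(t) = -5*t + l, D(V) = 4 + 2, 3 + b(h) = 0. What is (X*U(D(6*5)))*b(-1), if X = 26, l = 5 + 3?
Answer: 1716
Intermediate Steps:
b(h) = -3 (b(h) = -3 + 0 = -3)
D(V) = 6
l = 8
U(t) = 8 - 5*t (U(t) = -5*t + 8 = 8 - 5*t)
(X*U(D(6*5)))*b(-1) = (26*(8 - 5*6))*(-3) = (26*(8 - 30))*(-3) = (26*(-22))*(-3) = -572*(-3) = 1716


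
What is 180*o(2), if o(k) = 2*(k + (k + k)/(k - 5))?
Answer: 240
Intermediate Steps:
o(k) = 2*k + 4*k/(-5 + k) (o(k) = 2*(k + (2*k)/(-5 + k)) = 2*(k + 2*k/(-5 + k)) = 2*k + 4*k/(-5 + k))
180*o(2) = 180*(2*2*(-3 + 2)/(-5 + 2)) = 180*(2*2*(-1)/(-3)) = 180*(2*2*(-⅓)*(-1)) = 180*(4/3) = 240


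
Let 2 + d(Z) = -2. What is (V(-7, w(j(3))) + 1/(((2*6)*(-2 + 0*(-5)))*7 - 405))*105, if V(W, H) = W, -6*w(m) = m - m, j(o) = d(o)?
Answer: -140420/191 ≈ -735.18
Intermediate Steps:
d(Z) = -4 (d(Z) = -2 - 2 = -4)
j(o) = -4
w(m) = 0 (w(m) = -(m - m)/6 = -⅙*0 = 0)
(V(-7, w(j(3))) + 1/(((2*6)*(-2 + 0*(-5)))*7 - 405))*105 = (-7 + 1/(((2*6)*(-2 + 0*(-5)))*7 - 405))*105 = (-7 + 1/((12*(-2 + 0))*7 - 405))*105 = (-7 + 1/((12*(-2))*7 - 405))*105 = (-7 + 1/(-24*7 - 405))*105 = (-7 + 1/(-168 - 405))*105 = (-7 + 1/(-573))*105 = (-7 - 1/573)*105 = -4012/573*105 = -140420/191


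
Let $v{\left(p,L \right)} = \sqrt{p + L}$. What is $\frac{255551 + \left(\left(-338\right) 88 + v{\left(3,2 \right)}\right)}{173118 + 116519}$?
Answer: $\frac{225807}{289637} + \frac{\sqrt{5}}{289637} \approx 0.77963$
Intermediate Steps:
$v{\left(p,L \right)} = \sqrt{L + p}$
$\frac{255551 + \left(\left(-338\right) 88 + v{\left(3,2 \right)}\right)}{173118 + 116519} = \frac{255551 + \left(\left(-338\right) 88 + \sqrt{2 + 3}\right)}{173118 + 116519} = \frac{255551 - \left(29744 - \sqrt{5}\right)}{289637} = \left(225807 + \sqrt{5}\right) \frac{1}{289637} = \frac{225807}{289637} + \frac{\sqrt{5}}{289637}$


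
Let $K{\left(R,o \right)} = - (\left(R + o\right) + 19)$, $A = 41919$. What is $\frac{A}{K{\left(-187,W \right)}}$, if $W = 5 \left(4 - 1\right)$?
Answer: $\frac{13973}{51} \approx 273.98$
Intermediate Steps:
$W = 15$ ($W = 5 \cdot 3 = 15$)
$K{\left(R,o \right)} = -19 - R - o$ ($K{\left(R,o \right)} = - (19 + R + o) = -19 - R - o$)
$\frac{A}{K{\left(-187,W \right)}} = \frac{41919}{-19 - -187 - 15} = \frac{41919}{-19 + 187 - 15} = \frac{41919}{153} = 41919 \cdot \frac{1}{153} = \frac{13973}{51}$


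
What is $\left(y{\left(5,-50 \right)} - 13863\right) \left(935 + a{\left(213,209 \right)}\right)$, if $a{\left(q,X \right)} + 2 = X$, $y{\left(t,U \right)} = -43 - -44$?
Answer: $-15830404$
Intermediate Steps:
$y{\left(t,U \right)} = 1$ ($y{\left(t,U \right)} = -43 + 44 = 1$)
$a{\left(q,X \right)} = -2 + X$
$\left(y{\left(5,-50 \right)} - 13863\right) \left(935 + a{\left(213,209 \right)}\right) = \left(1 - 13863\right) \left(935 + \left(-2 + 209\right)\right) = - 13862 \left(935 + 207\right) = \left(-13862\right) 1142 = -15830404$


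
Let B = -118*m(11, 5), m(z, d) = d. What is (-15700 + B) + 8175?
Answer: -8115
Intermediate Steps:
B = -590 (B = -118*5 = -590)
(-15700 + B) + 8175 = (-15700 - 590) + 8175 = -16290 + 8175 = -8115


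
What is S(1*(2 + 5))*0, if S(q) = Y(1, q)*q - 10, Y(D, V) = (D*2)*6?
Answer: 0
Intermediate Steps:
Y(D, V) = 12*D (Y(D, V) = (2*D)*6 = 12*D)
S(q) = -10 + 12*q (S(q) = (12*1)*q - 10 = 12*q - 10 = -10 + 12*q)
S(1*(2 + 5))*0 = (-10 + 12*(1*(2 + 5)))*0 = (-10 + 12*(1*7))*0 = (-10 + 12*7)*0 = (-10 + 84)*0 = 74*0 = 0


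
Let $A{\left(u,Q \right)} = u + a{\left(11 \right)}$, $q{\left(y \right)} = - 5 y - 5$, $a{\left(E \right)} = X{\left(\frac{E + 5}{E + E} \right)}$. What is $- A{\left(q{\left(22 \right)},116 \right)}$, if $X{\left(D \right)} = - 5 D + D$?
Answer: $\frac{1297}{11} \approx 117.91$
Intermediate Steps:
$X{\left(D \right)} = - 4 D$
$a{\left(E \right)} = - \frac{2 \left(5 + E\right)}{E}$ ($a{\left(E \right)} = - 4 \frac{E + 5}{E + E} = - 4 \frac{5 + E}{2 E} = - \frac{2 \left(5 + E\right)}{E}$)
$q{\left(y \right)} = -5 - 5 y$
$A{\left(u,Q \right)} = - \frac{32}{11} + u$ ($A{\left(u,Q \right)} = u - \left(2 + \frac{10}{11}\right) = u - \frac{32}{11} = - \frac{32}{11} + u$)
$- A{\left(q{\left(22 \right)},116 \right)} = - (- \frac{32}{11} - 115) = \left(-1\right) \left(- \frac{1297}{11}\right) = \frac{1297}{11}$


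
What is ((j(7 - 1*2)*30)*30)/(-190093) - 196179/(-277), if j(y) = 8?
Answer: 37290260247/52655761 ≈ 708.19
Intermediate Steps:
((j(7 - 1*2)*30)*30)/(-190093) - 196179/(-277) = ((8*30)*30)/(-190093) - 196179/(-277) = (240*30)*(-1/190093) - 196179*(-1/277) = 7200*(-1/190093) + 196179/277 = -7200/190093 + 196179/277 = 37290260247/52655761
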